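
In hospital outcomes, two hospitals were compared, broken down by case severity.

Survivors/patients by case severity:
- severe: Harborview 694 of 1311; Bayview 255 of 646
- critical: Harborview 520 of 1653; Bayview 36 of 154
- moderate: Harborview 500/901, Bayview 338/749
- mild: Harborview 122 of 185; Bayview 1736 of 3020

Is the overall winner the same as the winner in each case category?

Severe: Harborview 694/1311 = 52.9%, Bayview 255/646 = 39.5% → Harborview
Critical: Harborview 520/1653 = 31.5%, Bayview 36/154 = 23.4% → Harborview
Moderate: Harborview 500/901 = 55.5%, Bayview 338/749 = 45.1% → Harborview
Mild: Harborview 122/185 = 65.9%, Bayview 1736/3020 = 57.5% → Harborview
Overall: Harborview 1836/4050 = 45.3%, Bayview 2365/4569 = 51.8% → Bayview
Harborview wins each case group but Bayview wins overall — the comparison reverses. Harborview's patients skew toward critical, which has a lower base rate.

No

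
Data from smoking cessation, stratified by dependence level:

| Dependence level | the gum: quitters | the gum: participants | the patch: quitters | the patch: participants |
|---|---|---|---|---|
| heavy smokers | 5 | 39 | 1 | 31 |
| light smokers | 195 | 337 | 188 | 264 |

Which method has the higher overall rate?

Heavy smokers: the gum 5/39 = 12.8%, the patch 1/31 = 3.2% → the gum
Light smokers: the gum 195/337 = 57.9%, the patch 188/264 = 71.2% → the patch
Overall: the gum 200/376 = 53.2%, the patch 189/295 = 64.1% → the patch
(Neither sweeps every dependence group, but the patch has the higher pooled rate.)

the patch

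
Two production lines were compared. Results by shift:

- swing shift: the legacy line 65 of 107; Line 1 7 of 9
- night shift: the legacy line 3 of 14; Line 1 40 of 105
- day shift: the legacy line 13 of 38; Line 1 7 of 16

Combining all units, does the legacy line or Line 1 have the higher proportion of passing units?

the legacy line

Swing shift: the legacy line 65/107 = 60.7%, Line 1 7/9 = 77.8% → Line 1
Night shift: the legacy line 3/14 = 21.4%, Line 1 40/105 = 38.1% → Line 1
Day shift: the legacy line 13/38 = 34.2%, Line 1 7/16 = 43.8% → Line 1
Overall: the legacy line 81/159 = 50.9%, Line 1 54/130 = 41.5% → the legacy line
(Line 1 wins every shift group but the legacy line wins overall — Line 1's units skew toward the low-rate night shift group.)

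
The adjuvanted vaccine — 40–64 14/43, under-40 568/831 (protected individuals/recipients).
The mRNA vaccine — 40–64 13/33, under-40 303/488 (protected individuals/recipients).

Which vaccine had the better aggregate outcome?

the adjuvanted vaccine

40–64: the adjuvanted vaccine 14/43 = 32.6%, the mRNA vaccine 13/33 = 39.4% → the mRNA vaccine
Under-40: the adjuvanted vaccine 568/831 = 68.4%, the mRNA vaccine 303/488 = 62.1% → the adjuvanted vaccine
Overall: the adjuvanted vaccine 582/874 = 66.6%, the mRNA vaccine 316/521 = 60.7% → the adjuvanted vaccine
(Neither sweeps every age group, but the adjuvanted vaccine has the higher pooled rate.)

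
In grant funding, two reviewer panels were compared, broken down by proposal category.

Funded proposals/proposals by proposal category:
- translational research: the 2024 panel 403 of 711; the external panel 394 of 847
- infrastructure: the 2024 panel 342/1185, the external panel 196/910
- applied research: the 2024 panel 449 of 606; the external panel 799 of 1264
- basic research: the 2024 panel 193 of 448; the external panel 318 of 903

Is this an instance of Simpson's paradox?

No

Translational research: the 2024 panel 403/711 = 56.7%, the external panel 394/847 = 46.5% → the 2024 panel
Infrastructure: the 2024 panel 342/1185 = 28.9%, the external panel 196/910 = 21.5% → the 2024 panel
Applied research: the 2024 panel 449/606 = 74.1%, the external panel 799/1264 = 63.2% → the 2024 panel
Basic research: the 2024 panel 193/448 = 43.1%, the external panel 318/903 = 35.2% → the 2024 panel
Overall: the 2024 panel 1387/2950 = 47.0%, the external panel 1707/3924 = 43.5% → the 2024 panel
The 2024 panel wins overall and in every proposal group — no reversal.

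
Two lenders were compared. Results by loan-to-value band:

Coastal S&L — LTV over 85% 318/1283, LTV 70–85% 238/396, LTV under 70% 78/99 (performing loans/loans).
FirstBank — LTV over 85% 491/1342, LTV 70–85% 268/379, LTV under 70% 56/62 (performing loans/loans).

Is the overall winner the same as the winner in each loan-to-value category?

LTV over 85%: Coastal S&L 318/1283 = 24.8%, FirstBank 491/1342 = 36.6% → FirstBank
LTV 70–85%: Coastal S&L 238/396 = 60.1%, FirstBank 268/379 = 70.7% → FirstBank
LTV under 70%: Coastal S&L 78/99 = 78.8%, FirstBank 56/62 = 90.3% → FirstBank
Overall: Coastal S&L 634/1778 = 35.7%, FirstBank 815/1783 = 45.7% → FirstBank
FirstBank wins overall and in every loan-to-value group — no reversal.

Yes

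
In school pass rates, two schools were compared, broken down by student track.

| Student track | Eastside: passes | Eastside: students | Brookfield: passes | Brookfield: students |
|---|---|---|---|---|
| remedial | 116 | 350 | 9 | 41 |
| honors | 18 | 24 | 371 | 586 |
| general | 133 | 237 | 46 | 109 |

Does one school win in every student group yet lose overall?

Yes

Remedial: Eastside 116/350 = 33.1%, Brookfield 9/41 = 22.0% → Eastside
Honors: Eastside 18/24 = 75.0%, Brookfield 371/586 = 63.3% → Eastside
General: Eastside 133/237 = 56.1%, Brookfield 46/109 = 42.2% → Eastside
Overall: Eastside 267/611 = 43.7%, Brookfield 426/736 = 57.9% → Brookfield
Eastside wins each student group but Brookfield wins overall — the comparison reverses. Eastside's students skew toward remedial, which has a lower base rate.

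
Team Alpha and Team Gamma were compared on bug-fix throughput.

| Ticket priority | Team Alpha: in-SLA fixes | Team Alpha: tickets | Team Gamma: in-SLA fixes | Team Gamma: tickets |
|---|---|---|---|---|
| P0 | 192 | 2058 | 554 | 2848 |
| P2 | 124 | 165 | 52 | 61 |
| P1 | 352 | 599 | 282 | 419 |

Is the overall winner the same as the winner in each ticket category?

Yes

P0: Team Alpha 192/2058 = 9.3%, Team Gamma 554/2848 = 19.5% → Team Gamma
P2: Team Alpha 124/165 = 75.2%, Team Gamma 52/61 = 85.2% → Team Gamma
P1: Team Alpha 352/599 = 58.8%, Team Gamma 282/419 = 67.3% → Team Gamma
Overall: Team Alpha 668/2822 = 23.7%, Team Gamma 888/3328 = 26.7% → Team Gamma
Team Gamma wins overall and in every ticket group — no reversal.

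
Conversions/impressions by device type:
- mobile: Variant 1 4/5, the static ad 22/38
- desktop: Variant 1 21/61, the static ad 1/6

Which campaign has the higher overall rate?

Mobile: Variant 1 4/5 = 80.0%, the static ad 22/38 = 57.9% → Variant 1
Desktop: Variant 1 21/61 = 34.4%, the static ad 1/6 = 16.7% → Variant 1
Overall: Variant 1 25/66 = 37.9%, the static ad 23/44 = 52.3% → the static ad
(Variant 1 wins every device group but the static ad wins overall — Variant 1's impressions skew toward the low-rate desktop group.)

the static ad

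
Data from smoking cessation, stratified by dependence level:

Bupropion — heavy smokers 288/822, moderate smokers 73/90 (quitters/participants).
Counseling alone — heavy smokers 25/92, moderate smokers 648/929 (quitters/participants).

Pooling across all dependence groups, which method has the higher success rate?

counseling alone

Heavy smokers: bupropion 288/822 = 35.0%, counseling alone 25/92 = 27.2% → bupropion
Moderate smokers: bupropion 73/90 = 81.1%, counseling alone 648/929 = 69.8% → bupropion
Overall: bupropion 361/912 = 39.6%, counseling alone 673/1021 = 65.9% → counseling alone
(Bupropion wins every dependence group but counseling alone wins overall — bupropion's participants skew toward the low-rate heavy smokers group.)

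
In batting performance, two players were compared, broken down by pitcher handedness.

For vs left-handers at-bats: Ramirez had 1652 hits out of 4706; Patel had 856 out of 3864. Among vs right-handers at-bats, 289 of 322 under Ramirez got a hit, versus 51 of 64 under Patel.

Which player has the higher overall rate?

Vs left-handers: Ramirez 1652/4706 = 35.1%, Patel 856/3864 = 22.2% → Ramirez
Vs right-handers: Ramirez 289/322 = 89.8%, Patel 51/64 = 79.7% → Ramirez
Overall: Ramirez 1941/5028 = 38.6%, Patel 907/3928 = 23.1% → Ramirez

Ramirez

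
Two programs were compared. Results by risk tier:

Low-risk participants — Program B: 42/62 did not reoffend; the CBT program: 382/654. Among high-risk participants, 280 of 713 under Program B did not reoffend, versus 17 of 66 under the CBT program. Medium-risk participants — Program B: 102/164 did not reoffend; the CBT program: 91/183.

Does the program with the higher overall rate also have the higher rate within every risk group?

Low-risk: Program B 42/62 = 67.7%, the CBT program 382/654 = 58.4% → Program B
High-risk: Program B 280/713 = 39.3%, the CBT program 17/66 = 25.8% → Program B
Medium-risk: Program B 102/164 = 62.2%, the CBT program 91/183 = 49.7% → Program B
Overall: Program B 424/939 = 45.2%, the CBT program 490/903 = 54.3% → the CBT program
Program B wins each risk group but the CBT program wins overall — the comparison reverses. Program B's participants skew toward high-risk, which has a lower base rate.

No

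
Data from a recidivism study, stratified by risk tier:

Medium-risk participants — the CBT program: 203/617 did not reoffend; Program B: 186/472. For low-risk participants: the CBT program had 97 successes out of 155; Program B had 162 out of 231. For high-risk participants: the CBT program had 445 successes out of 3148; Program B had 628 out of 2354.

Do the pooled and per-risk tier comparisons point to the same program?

Medium-risk: the CBT program 203/617 = 32.9%, Program B 186/472 = 39.4% → Program B
Low-risk: the CBT program 97/155 = 62.6%, Program B 162/231 = 70.1% → Program B
High-risk: the CBT program 445/3148 = 14.1%, Program B 628/2354 = 26.7% → Program B
Overall: the CBT program 745/3920 = 19.0%, Program B 976/3057 = 31.9% → Program B
Program B wins overall and in every risk group — no reversal.

Yes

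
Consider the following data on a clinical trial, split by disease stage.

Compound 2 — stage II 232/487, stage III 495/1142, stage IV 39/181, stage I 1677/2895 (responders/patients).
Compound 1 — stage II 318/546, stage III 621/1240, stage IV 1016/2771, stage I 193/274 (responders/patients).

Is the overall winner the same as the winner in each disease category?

No

Stage II: Compound 2 232/487 = 47.6%, Compound 1 318/546 = 58.2% → Compound 1
Stage III: Compound 2 495/1142 = 43.3%, Compound 1 621/1240 = 50.1% → Compound 1
Stage IV: Compound 2 39/181 = 21.5%, Compound 1 1016/2771 = 36.7% → Compound 1
Stage I: Compound 2 1677/2895 = 57.9%, Compound 1 193/274 = 70.4% → Compound 1
Overall: Compound 2 2443/4705 = 51.9%, Compound 1 2148/4831 = 44.5% → Compound 2
Compound 1 wins each disease group but Compound 2 wins overall — the comparison reverses. Compound 1's patients skew toward stage IV, which has a lower base rate.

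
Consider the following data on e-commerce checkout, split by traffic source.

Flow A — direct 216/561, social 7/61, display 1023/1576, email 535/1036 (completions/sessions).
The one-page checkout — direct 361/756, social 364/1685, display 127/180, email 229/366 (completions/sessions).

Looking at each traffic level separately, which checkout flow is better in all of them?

the one-page checkout

Direct: Flow A 216/561 = 38.5%, the one-page checkout 361/756 = 47.8% → the one-page checkout
Social: Flow A 7/61 = 11.5%, the one-page checkout 364/1685 = 21.6% → the one-page checkout
Display: Flow A 1023/1576 = 64.9%, the one-page checkout 127/180 = 70.6% → the one-page checkout
Email: Flow A 535/1036 = 51.6%, the one-page checkout 229/366 = 62.6% → the one-page checkout
The one-page checkout has the higher rate in all 4 groups.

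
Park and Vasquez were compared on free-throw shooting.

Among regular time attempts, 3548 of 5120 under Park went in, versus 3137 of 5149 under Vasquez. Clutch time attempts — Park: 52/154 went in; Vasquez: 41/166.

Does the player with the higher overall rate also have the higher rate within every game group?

Regular time: Park 3548/5120 = 69.3%, Vasquez 3137/5149 = 60.9% → Park
Clutch time: Park 52/154 = 33.8%, Vasquez 41/166 = 24.7% → Park
Overall: Park 3600/5274 = 68.3%, Vasquez 3178/5315 = 59.8% → Park
Park wins overall and in every game group — no reversal.

Yes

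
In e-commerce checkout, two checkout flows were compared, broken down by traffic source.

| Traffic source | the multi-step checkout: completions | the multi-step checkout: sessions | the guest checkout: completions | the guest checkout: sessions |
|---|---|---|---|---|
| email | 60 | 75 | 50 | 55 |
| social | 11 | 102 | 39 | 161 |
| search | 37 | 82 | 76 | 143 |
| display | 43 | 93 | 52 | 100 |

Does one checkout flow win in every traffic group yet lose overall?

No

Email: the multi-step checkout 60/75 = 80.0%, the guest checkout 50/55 = 90.9% → the guest checkout
Social: the multi-step checkout 11/102 = 10.8%, the guest checkout 39/161 = 24.2% → the guest checkout
Search: the multi-step checkout 37/82 = 45.1%, the guest checkout 76/143 = 53.1% → the guest checkout
Display: the multi-step checkout 43/93 = 46.2%, the guest checkout 52/100 = 52.0% → the guest checkout
Overall: the multi-step checkout 151/352 = 42.9%, the guest checkout 217/459 = 47.3% → the guest checkout
The guest checkout wins overall and in every traffic group — no reversal.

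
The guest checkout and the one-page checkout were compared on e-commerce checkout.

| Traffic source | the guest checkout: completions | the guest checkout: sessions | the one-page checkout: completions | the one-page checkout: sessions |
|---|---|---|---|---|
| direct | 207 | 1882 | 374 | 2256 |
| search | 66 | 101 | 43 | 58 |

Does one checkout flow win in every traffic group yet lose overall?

Direct: the guest checkout 207/1882 = 11.0%, the one-page checkout 374/2256 = 16.6% → the one-page checkout
Search: the guest checkout 66/101 = 65.3%, the one-page checkout 43/58 = 74.1% → the one-page checkout
Overall: the guest checkout 273/1983 = 13.8%, the one-page checkout 417/2314 = 18.0% → the one-page checkout
The one-page checkout wins overall and in every traffic group — no reversal.

No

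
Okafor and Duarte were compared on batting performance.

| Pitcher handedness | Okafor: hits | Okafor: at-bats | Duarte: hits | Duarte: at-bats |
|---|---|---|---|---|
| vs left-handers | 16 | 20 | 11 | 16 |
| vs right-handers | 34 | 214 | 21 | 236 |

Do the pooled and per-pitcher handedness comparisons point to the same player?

Yes

Vs left-handers: Okafor 16/20 = 80.0%, Duarte 11/16 = 68.8% → Okafor
Vs right-handers: Okafor 34/214 = 15.9%, Duarte 21/236 = 8.9% → Okafor
Overall: Okafor 50/234 = 21.4%, Duarte 32/252 = 12.7% → Okafor
Okafor wins overall and in every pitcher group — no reversal.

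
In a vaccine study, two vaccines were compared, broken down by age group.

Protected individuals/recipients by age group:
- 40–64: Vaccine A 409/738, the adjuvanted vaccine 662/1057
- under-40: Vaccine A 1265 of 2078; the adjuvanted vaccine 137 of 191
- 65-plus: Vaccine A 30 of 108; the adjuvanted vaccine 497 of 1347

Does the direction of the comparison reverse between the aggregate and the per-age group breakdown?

40–64: Vaccine A 409/738 = 55.4%, the adjuvanted vaccine 662/1057 = 62.6% → the adjuvanted vaccine
Under-40: Vaccine A 1265/2078 = 60.9%, the adjuvanted vaccine 137/191 = 71.7% → the adjuvanted vaccine
65-plus: Vaccine A 30/108 = 27.8%, the adjuvanted vaccine 497/1347 = 36.9% → the adjuvanted vaccine
Overall: Vaccine A 1704/2924 = 58.3%, the adjuvanted vaccine 1296/2595 = 49.9% → Vaccine A
The adjuvanted vaccine wins each age group but Vaccine A wins overall — the comparison reverses. The adjuvanted vaccine's recipients skew toward 65-plus, which has a lower base rate.

Yes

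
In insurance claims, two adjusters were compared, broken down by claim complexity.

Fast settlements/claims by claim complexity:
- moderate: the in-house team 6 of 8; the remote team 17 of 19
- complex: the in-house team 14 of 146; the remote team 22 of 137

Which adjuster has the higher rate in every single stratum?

the remote team

Moderate: the in-house team 6/8 = 75.0%, the remote team 17/19 = 89.5% → the remote team
Complex: the in-house team 14/146 = 9.6%, the remote team 22/137 = 16.1% → the remote team
The remote team has the higher rate in both groups.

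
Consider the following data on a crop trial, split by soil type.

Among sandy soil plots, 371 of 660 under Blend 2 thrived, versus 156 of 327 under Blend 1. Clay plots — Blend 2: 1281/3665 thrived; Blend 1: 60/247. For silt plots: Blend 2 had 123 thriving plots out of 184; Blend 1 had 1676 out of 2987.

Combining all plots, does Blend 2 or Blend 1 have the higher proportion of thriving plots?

Blend 1

Sandy soil: Blend 2 371/660 = 56.2%, Blend 1 156/327 = 47.7% → Blend 2
Clay: Blend 2 1281/3665 = 35.0%, Blend 1 60/247 = 24.3% → Blend 2
Silt: Blend 2 123/184 = 66.8%, Blend 1 1676/2987 = 56.1% → Blend 2
Overall: Blend 2 1775/4509 = 39.4%, Blend 1 1892/3561 = 53.1% → Blend 1
(Blend 2 wins every soil group but Blend 1 wins overall — Blend 2's plots skew toward the low-rate clay group.)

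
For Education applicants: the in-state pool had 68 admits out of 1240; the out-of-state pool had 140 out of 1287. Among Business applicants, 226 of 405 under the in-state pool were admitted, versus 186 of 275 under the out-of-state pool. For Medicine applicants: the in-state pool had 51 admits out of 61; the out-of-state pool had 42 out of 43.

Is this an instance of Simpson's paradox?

No

Education: the in-state pool 68/1240 = 5.5%, the out-of-state pool 140/1287 = 10.9% → the out-of-state pool
Business: the in-state pool 226/405 = 55.8%, the out-of-state pool 186/275 = 67.6% → the out-of-state pool
Medicine: the in-state pool 51/61 = 83.6%, the out-of-state pool 42/43 = 97.7% → the out-of-state pool
Overall: the in-state pool 345/1706 = 20.2%, the out-of-state pool 368/1605 = 22.9% → the out-of-state pool
The out-of-state pool wins overall and in every department group — no reversal.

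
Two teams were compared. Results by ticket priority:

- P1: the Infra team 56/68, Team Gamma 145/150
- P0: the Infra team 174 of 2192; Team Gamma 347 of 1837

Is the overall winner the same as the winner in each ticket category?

P1: the Infra team 56/68 = 82.4%, Team Gamma 145/150 = 96.7% → Team Gamma
P0: the Infra team 174/2192 = 7.9%, Team Gamma 347/1837 = 18.9% → Team Gamma
Overall: the Infra team 230/2260 = 10.2%, Team Gamma 492/1987 = 24.8% → Team Gamma
Team Gamma wins overall and in every ticket group — no reversal.

Yes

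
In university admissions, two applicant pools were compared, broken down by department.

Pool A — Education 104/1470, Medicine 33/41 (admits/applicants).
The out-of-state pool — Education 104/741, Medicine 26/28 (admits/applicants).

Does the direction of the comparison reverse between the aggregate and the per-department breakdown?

Education: Pool A 104/1470 = 7.1%, the out-of-state pool 104/741 = 14.0% → the out-of-state pool
Medicine: Pool A 33/41 = 80.5%, the out-of-state pool 26/28 = 92.9% → the out-of-state pool
Overall: Pool A 137/1511 = 9.1%, the out-of-state pool 130/769 = 16.9% → the out-of-state pool
The out-of-state pool wins overall and in every department group — no reversal.

No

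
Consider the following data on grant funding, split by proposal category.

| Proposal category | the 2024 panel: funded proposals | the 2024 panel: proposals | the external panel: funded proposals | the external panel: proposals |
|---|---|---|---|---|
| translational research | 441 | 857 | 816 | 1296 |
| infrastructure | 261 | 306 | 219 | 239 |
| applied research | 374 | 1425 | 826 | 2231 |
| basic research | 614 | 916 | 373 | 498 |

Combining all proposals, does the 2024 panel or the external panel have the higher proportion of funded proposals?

the external panel

Translational research: the 2024 panel 441/857 = 51.5%, the external panel 816/1296 = 63.0% → the external panel
Infrastructure: the 2024 panel 261/306 = 85.3%, the external panel 219/239 = 91.6% → the external panel
Applied research: the 2024 panel 374/1425 = 26.2%, the external panel 826/2231 = 37.0% → the external panel
Basic research: the 2024 panel 614/916 = 67.0%, the external panel 373/498 = 74.9% → the external panel
Overall: the 2024 panel 1690/3504 = 48.2%, the external panel 2234/4264 = 52.4% → the external panel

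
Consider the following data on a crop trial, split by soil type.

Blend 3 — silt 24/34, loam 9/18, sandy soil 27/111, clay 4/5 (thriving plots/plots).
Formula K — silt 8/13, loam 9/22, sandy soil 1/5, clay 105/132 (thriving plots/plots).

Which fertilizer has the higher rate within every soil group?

Blend 3

Silt: Blend 3 24/34 = 70.6%, Formula K 8/13 = 61.5% → Blend 3
Loam: Blend 3 9/18 = 50.0%, Formula K 9/22 = 40.9% → Blend 3
Sandy soil: Blend 3 27/111 = 24.3%, Formula K 1/5 = 20.0% → Blend 3
Clay: Blend 3 4/5 = 80.0%, Formula K 105/132 = 79.5% → Blend 3
Blend 3 has the higher rate in all 4 groups.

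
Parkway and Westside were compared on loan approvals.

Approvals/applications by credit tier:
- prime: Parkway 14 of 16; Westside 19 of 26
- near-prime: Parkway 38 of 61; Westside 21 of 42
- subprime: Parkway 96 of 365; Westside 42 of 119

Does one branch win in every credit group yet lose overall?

No

Prime: Parkway 14/16 = 87.5%, Westside 19/26 = 73.1% → Parkway
Near-prime: Parkway 38/61 = 62.3%, Westside 21/42 = 50.0% → Parkway
Subprime: Parkway 96/365 = 26.3%, Westside 42/119 = 35.3% → Westside
Overall: Parkway 148/442 = 33.5%, Westside 82/187 = 43.9% → Westside
Neither sweeps: Parkway wins 2 of 3 groups, Westside wins 1. Westside wins overall but not every group — no Simpson reversal.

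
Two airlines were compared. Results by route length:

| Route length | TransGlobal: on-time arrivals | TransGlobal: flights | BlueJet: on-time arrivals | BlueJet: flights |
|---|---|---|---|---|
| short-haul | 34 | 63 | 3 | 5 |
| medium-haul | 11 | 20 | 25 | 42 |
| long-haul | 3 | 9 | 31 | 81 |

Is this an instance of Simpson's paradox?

Short-haul: TransGlobal 34/63 = 54.0%, BlueJet 3/5 = 60.0% → BlueJet
Medium-haul: TransGlobal 11/20 = 55.0%, BlueJet 25/42 = 59.5% → BlueJet
Long-haul: TransGlobal 3/9 = 33.3%, BlueJet 31/81 = 38.3% → BlueJet
Overall: TransGlobal 48/92 = 52.2%, BlueJet 59/128 = 46.1% → TransGlobal
BlueJet wins each route group but TransGlobal wins overall — the comparison reverses. BlueJet's flights skew toward long-haul, which has a lower base rate.

Yes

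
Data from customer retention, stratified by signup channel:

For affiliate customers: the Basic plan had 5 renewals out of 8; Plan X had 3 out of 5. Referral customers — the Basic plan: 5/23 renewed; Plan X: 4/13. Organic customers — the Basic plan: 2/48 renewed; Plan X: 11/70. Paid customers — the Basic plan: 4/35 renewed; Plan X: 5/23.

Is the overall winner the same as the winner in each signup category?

No

Affiliate: the Basic plan 5/8 = 62.5%, Plan X 3/5 = 60.0% → the Basic plan
Referral: the Basic plan 5/23 = 21.7%, Plan X 4/13 = 30.8% → Plan X
Organic: the Basic plan 2/48 = 4.2%, Plan X 11/70 = 15.7% → Plan X
Paid: the Basic plan 4/35 = 11.4%, Plan X 5/23 = 21.7% → Plan X
Overall: the Basic plan 16/114 = 14.0%, Plan X 23/111 = 20.7% → Plan X
Neither sweeps: the Basic plan wins 1 of 4 groups, Plan X wins 3. Plan X wins overall but not every group — no Simpson reversal.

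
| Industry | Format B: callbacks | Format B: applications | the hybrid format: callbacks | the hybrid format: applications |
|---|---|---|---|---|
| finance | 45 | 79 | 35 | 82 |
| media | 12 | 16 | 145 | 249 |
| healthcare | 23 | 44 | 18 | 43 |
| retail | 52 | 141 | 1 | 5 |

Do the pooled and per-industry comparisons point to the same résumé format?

No

Finance: Format B 45/79 = 57.0%, the hybrid format 35/82 = 42.7% → Format B
Media: Format B 12/16 = 75.0%, the hybrid format 145/249 = 58.2% → Format B
Healthcare: Format B 23/44 = 52.3%, the hybrid format 18/43 = 41.9% → Format B
Retail: Format B 52/141 = 36.9%, the hybrid format 1/5 = 20.0% → Format B
Overall: Format B 132/280 = 47.1%, the hybrid format 199/379 = 52.5% → the hybrid format
Format B wins each industry group but the hybrid format wins overall — the comparison reverses. Format B's applications skew toward retail, which has a lower base rate.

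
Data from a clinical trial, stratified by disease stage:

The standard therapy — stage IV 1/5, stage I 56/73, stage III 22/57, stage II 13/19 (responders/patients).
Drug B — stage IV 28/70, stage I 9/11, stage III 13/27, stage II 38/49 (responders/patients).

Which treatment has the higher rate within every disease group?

Drug B

Stage IV: the standard therapy 1/5 = 20.0%, Drug B 28/70 = 40.0% → Drug B
Stage I: the standard therapy 56/73 = 76.7%, Drug B 9/11 = 81.8% → Drug B
Stage III: the standard therapy 22/57 = 38.6%, Drug B 13/27 = 48.1% → Drug B
Stage II: the standard therapy 13/19 = 68.4%, Drug B 38/49 = 77.6% → Drug B
Drug B has the higher rate in all 4 groups.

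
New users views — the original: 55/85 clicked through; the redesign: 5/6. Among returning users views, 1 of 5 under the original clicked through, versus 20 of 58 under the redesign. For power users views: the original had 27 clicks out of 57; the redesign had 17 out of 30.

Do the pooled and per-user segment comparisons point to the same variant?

No

New users: the original 55/85 = 64.7%, the redesign 5/6 = 83.3% → the redesign
Returning users: the original 1/5 = 20.0%, the redesign 20/58 = 34.5% → the redesign
Power users: the original 27/57 = 47.4%, the redesign 17/30 = 56.7% → the redesign
Overall: the original 83/147 = 56.5%, the redesign 42/94 = 44.7% → the original
The redesign wins each user group but the original wins overall — the comparison reverses. The redesign's views skew toward returning users, which has a lower base rate.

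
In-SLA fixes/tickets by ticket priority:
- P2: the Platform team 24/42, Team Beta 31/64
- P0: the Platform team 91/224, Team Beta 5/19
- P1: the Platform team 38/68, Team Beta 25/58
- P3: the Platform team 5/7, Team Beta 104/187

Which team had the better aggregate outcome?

P2: the Platform team 24/42 = 57.1%, Team Beta 31/64 = 48.4% → the Platform team
P0: the Platform team 91/224 = 40.6%, Team Beta 5/19 = 26.3% → the Platform team
P1: the Platform team 38/68 = 55.9%, Team Beta 25/58 = 43.1% → the Platform team
P3: the Platform team 5/7 = 71.4%, Team Beta 104/187 = 55.6% → the Platform team
Overall: the Platform team 158/341 = 46.3%, Team Beta 165/328 = 50.3% → Team Beta
(The Platform team wins every ticket group but Team Beta wins overall — the Platform team's tickets skew toward the low-rate P0 group.)

Team Beta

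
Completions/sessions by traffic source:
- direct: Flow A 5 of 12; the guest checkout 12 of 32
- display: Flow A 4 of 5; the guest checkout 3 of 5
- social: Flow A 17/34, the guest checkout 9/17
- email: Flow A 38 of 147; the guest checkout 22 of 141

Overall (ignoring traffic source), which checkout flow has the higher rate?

Flow A

Direct: Flow A 5/12 = 41.7%, the guest checkout 12/32 = 37.5% → Flow A
Display: Flow A 4/5 = 80.0%, the guest checkout 3/5 = 60.0% → Flow A
Social: Flow A 17/34 = 50.0%, the guest checkout 9/17 = 52.9% → the guest checkout
Email: Flow A 38/147 = 25.9%, the guest checkout 22/141 = 15.6% → Flow A
Overall: Flow A 64/198 = 32.3%, the guest checkout 46/195 = 23.6% → Flow A
(Neither sweeps every traffic group, but Flow A has the higher pooled rate.)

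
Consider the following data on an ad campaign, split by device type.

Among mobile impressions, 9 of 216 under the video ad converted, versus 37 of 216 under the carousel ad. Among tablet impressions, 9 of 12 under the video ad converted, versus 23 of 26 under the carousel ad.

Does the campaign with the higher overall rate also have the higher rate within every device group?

Yes

Mobile: the video ad 9/216 = 4.2%, the carousel ad 37/216 = 17.1% → the carousel ad
Tablet: the video ad 9/12 = 75.0%, the carousel ad 23/26 = 88.5% → the carousel ad
Overall: the video ad 18/228 = 7.9%, the carousel ad 60/242 = 24.8% → the carousel ad
The carousel ad wins overall and in every device group — no reversal.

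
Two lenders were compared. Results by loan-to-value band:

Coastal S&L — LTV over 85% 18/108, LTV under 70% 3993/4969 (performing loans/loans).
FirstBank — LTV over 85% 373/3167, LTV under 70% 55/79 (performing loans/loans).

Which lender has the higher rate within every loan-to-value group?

LTV over 85%: Coastal S&L 18/108 = 16.7%, FirstBank 373/3167 = 11.8% → Coastal S&L
LTV under 70%: Coastal S&L 3993/4969 = 80.4%, FirstBank 55/79 = 69.6% → Coastal S&L
Coastal S&L has the higher rate in both groups.

Coastal S&L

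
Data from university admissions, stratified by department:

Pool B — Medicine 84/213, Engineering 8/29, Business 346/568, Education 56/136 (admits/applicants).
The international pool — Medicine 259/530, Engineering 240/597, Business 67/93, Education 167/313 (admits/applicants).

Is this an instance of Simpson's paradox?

Medicine: Pool B 84/213 = 39.4%, the international pool 259/530 = 48.9% → the international pool
Engineering: Pool B 8/29 = 27.6%, the international pool 240/597 = 40.2% → the international pool
Business: Pool B 346/568 = 60.9%, the international pool 67/93 = 72.0% → the international pool
Education: Pool B 56/136 = 41.2%, the international pool 167/313 = 53.4% → the international pool
Overall: Pool B 494/946 = 52.2%, the international pool 733/1533 = 47.8% → Pool B
The international pool wins each department group but Pool B wins overall — the comparison reverses. The international pool's applicants skew toward Engineering, which has a lower base rate.

Yes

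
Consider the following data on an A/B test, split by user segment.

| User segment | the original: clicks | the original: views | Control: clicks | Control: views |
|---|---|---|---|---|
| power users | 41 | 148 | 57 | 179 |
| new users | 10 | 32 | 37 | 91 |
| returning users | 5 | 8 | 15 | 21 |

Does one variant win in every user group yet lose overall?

No

Power users: the original 41/148 = 27.7%, Control 57/179 = 31.8% → Control
New users: the original 10/32 = 31.2%, Control 37/91 = 40.7% → Control
Returning users: the original 5/8 = 62.5%, Control 15/21 = 71.4% → Control
Overall: the original 56/188 = 29.8%, Control 109/291 = 37.5% → Control
Control wins overall and in every user group — no reversal.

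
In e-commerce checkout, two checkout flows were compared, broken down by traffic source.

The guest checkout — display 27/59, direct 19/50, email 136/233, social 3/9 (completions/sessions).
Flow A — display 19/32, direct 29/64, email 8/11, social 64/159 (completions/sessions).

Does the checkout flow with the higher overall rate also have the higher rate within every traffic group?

No

Display: the guest checkout 27/59 = 45.8%, Flow A 19/32 = 59.4% → Flow A
Direct: the guest checkout 19/50 = 38.0%, Flow A 29/64 = 45.3% → Flow A
Email: the guest checkout 136/233 = 58.4%, Flow A 8/11 = 72.7% → Flow A
Social: the guest checkout 3/9 = 33.3%, Flow A 64/159 = 40.3% → Flow A
Overall: the guest checkout 185/351 = 52.7%, Flow A 120/266 = 45.1% → the guest checkout
Flow A wins each traffic group but the guest checkout wins overall — the comparison reverses. Flow A's sessions skew toward social, which has a lower base rate.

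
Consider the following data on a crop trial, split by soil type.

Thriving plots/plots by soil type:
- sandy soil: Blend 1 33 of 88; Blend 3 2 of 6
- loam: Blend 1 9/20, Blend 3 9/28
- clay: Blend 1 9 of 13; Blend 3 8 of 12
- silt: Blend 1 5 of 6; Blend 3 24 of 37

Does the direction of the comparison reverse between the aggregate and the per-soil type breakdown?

Yes

Sandy soil: Blend 1 33/88 = 37.5%, Blend 3 2/6 = 33.3% → Blend 1
Loam: Blend 1 9/20 = 45.0%, Blend 3 9/28 = 32.1% → Blend 1
Clay: Blend 1 9/13 = 69.2%, Blend 3 8/12 = 66.7% → Blend 1
Silt: Blend 1 5/6 = 83.3%, Blend 3 24/37 = 64.9% → Blend 1
Overall: Blend 1 56/127 = 44.1%, Blend 3 43/83 = 51.8% → Blend 3
Blend 1 wins each soil group but Blend 3 wins overall — the comparison reverses. Blend 1's plots skew toward sandy soil, which has a lower base rate.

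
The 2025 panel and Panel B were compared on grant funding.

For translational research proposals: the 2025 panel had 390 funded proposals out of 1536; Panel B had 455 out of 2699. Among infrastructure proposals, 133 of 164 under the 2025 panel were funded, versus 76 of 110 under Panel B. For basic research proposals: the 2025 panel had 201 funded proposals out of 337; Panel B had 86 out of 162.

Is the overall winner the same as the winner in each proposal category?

Translational research: the 2025 panel 390/1536 = 25.4%, Panel B 455/2699 = 16.9% → the 2025 panel
Infrastructure: the 2025 panel 133/164 = 81.1%, Panel B 76/110 = 69.1% → the 2025 panel
Basic research: the 2025 panel 201/337 = 59.6%, Panel B 86/162 = 53.1% → the 2025 panel
Overall: the 2025 panel 724/2037 = 35.5%, Panel B 617/2971 = 20.8% → the 2025 panel
The 2025 panel wins overall and in every proposal group — no reversal.

Yes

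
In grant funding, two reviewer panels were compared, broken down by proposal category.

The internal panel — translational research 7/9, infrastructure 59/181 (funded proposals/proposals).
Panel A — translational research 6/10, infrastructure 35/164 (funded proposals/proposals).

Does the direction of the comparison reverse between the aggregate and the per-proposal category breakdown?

Translational research: the internal panel 7/9 = 77.8%, Panel A 6/10 = 60.0% → the internal panel
Infrastructure: the internal panel 59/181 = 32.6%, Panel A 35/164 = 21.3% → the internal panel
Overall: the internal panel 66/190 = 34.7%, Panel A 41/174 = 23.6% → the internal panel
The internal panel wins overall and in every proposal group — no reversal.

No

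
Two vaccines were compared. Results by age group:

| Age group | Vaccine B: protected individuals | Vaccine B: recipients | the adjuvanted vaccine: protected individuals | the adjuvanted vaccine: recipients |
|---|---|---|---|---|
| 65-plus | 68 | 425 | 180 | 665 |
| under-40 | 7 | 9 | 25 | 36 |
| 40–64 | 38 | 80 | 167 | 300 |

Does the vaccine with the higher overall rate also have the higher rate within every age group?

No

65-plus: Vaccine B 68/425 = 16.0%, the adjuvanted vaccine 180/665 = 27.1% → the adjuvanted vaccine
Under-40: Vaccine B 7/9 = 77.8%, the adjuvanted vaccine 25/36 = 69.4% → Vaccine B
40–64: Vaccine B 38/80 = 47.5%, the adjuvanted vaccine 167/300 = 55.7% → the adjuvanted vaccine
Overall: Vaccine B 113/514 = 22.0%, the adjuvanted vaccine 372/1001 = 37.2% → the adjuvanted vaccine
Neither sweeps: Vaccine B wins 1 of 3 groups, the adjuvanted vaccine wins 2. The adjuvanted vaccine wins overall but not every group — no Simpson reversal.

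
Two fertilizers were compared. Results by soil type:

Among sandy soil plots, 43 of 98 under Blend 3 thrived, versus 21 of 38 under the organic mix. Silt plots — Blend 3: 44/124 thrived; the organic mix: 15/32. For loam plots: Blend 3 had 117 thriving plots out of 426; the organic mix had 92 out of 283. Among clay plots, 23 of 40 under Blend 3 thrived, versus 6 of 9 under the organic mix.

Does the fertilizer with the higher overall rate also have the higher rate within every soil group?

Sandy soil: Blend 3 43/98 = 43.9%, the organic mix 21/38 = 55.3% → the organic mix
Silt: Blend 3 44/124 = 35.5%, the organic mix 15/32 = 46.9% → the organic mix
Loam: Blend 3 117/426 = 27.5%, the organic mix 92/283 = 32.5% → the organic mix
Clay: Blend 3 23/40 = 57.5%, the organic mix 6/9 = 66.7% → the organic mix
Overall: Blend 3 227/688 = 33.0%, the organic mix 134/362 = 37.0% → the organic mix
The organic mix wins overall and in every soil group — no reversal.

Yes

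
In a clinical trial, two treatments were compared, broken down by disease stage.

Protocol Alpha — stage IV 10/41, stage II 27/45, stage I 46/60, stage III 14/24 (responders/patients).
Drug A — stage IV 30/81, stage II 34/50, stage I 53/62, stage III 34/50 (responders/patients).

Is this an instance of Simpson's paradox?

No

Stage IV: Protocol Alpha 10/41 = 24.4%, Drug A 30/81 = 37.0% → Drug A
Stage II: Protocol Alpha 27/45 = 60.0%, Drug A 34/50 = 68.0% → Drug A
Stage I: Protocol Alpha 46/60 = 76.7%, Drug A 53/62 = 85.5% → Drug A
Stage III: Protocol Alpha 14/24 = 58.3%, Drug A 34/50 = 68.0% → Drug A
Overall: Protocol Alpha 97/170 = 57.1%, Drug A 151/243 = 62.1% → Drug A
Drug A wins overall and in every disease group — no reversal.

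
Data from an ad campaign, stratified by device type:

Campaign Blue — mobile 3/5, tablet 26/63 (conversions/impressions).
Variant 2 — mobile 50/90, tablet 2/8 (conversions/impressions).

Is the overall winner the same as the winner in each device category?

No

Mobile: Campaign Blue 3/5 = 60.0%, Variant 2 50/90 = 55.6% → Campaign Blue
Tablet: Campaign Blue 26/63 = 41.3%, Variant 2 2/8 = 25.0% → Campaign Blue
Overall: Campaign Blue 29/68 = 42.6%, Variant 2 52/98 = 53.1% → Variant 2
Campaign Blue wins each device group but Variant 2 wins overall — the comparison reverses. Campaign Blue's impressions skew toward tablet, which has a lower base rate.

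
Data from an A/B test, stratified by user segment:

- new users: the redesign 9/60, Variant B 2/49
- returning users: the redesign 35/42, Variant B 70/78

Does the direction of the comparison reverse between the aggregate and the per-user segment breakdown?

New users: the redesign 9/60 = 15.0%, Variant B 2/49 = 4.1% → the redesign
Returning users: the redesign 35/42 = 83.3%, Variant B 70/78 = 89.7% → Variant B
Overall: the redesign 44/102 = 43.1%, Variant B 72/127 = 56.7% → Variant B
Neither sweeps: the redesign wins 1 of 2 groups, Variant B wins 1. Variant B wins overall but not every group — no Simpson reversal.

No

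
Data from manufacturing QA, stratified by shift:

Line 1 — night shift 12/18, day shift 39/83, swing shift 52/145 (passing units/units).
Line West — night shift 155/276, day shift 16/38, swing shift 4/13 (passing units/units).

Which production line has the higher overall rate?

Line West

Night shift: Line 1 12/18 = 66.7%, Line West 155/276 = 56.2% → Line 1
Day shift: Line 1 39/83 = 47.0%, Line West 16/38 = 42.1% → Line 1
Swing shift: Line 1 52/145 = 35.9%, Line West 4/13 = 30.8% → Line 1
Overall: Line 1 103/246 = 41.9%, Line West 175/327 = 53.5% → Line West
(Line 1 wins every shift group but Line West wins overall — Line 1's units skew toward the low-rate swing shift group.)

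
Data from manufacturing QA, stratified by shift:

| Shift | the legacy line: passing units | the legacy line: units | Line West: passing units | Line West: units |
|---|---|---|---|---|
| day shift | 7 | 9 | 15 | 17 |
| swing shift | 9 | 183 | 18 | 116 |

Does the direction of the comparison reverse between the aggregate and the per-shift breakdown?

No

Day shift: the legacy line 7/9 = 77.8%, Line West 15/17 = 88.2% → Line West
Swing shift: the legacy line 9/183 = 4.9%, Line West 18/116 = 15.5% → Line West
Overall: the legacy line 16/192 = 8.3%, Line West 33/133 = 24.8% → Line West
Line West wins overall and in every shift group — no reversal.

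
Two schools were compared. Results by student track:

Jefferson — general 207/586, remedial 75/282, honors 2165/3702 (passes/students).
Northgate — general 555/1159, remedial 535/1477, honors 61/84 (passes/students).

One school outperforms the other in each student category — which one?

General: Jefferson 207/586 = 35.3%, Northgate 555/1159 = 47.9% → Northgate
Remedial: Jefferson 75/282 = 26.6%, Northgate 535/1477 = 36.2% → Northgate
Honors: Jefferson 2165/3702 = 58.5%, Northgate 61/84 = 72.6% → Northgate
Northgate has the higher rate in all 3 groups.

Northgate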